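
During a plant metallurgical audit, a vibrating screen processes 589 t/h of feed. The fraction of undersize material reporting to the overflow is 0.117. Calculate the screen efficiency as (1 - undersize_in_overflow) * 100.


88.3%

Screen efficiency = (1 - fraction of undersize in overflow) * 100
= (1 - 0.117) * 100
= 0.883 * 100
= 88.3%


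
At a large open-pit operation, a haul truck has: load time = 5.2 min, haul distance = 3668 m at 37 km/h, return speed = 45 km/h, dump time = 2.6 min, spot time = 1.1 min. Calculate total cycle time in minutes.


Convert haul speed to m/min: 37 * 1000/60 = 616.6666667 m/min
Haul time = 3668 / 616.6666667 = 5.948108108 min
Convert return speed to m/min: 45 * 1000/60 = 750 m/min
Return time = 3668 / 750 = 4.890666667 min
Total cycle time:
= 5.2 + 5.948108108 + 2.6 + 4.890666667 + 1.1
= 19.7388 min

19.7388 min


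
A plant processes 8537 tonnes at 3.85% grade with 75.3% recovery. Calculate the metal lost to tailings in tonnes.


Total metal in feed:
= 8537 * 3.85 / 100 = 328.6745 tonnes
Metal recovered:
= 328.6745 * 75.3 / 100 = 247.4918985 tonnes
Metal lost to tailings:
= 328.6745 - 247.4918985
= 81.1826 tonnes

81.1826 tonnes


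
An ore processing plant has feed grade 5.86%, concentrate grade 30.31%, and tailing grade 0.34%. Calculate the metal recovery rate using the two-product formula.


95.2666%

Using the two-product formula:
R = 100 * c * (f - t) / (f * (c - t))
Numerator = 100 * 30.31 * (5.86 - 0.34)
= 100 * 30.31 * 5.52
= 16731.12
Denominator = 5.86 * (30.31 - 0.34)
= 5.86 * 29.97
= 175.6242
R = 16731.12 / 175.6242
= 95.2666%


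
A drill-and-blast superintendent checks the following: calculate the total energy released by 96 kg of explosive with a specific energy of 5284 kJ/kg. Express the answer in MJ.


Energy = mass * specific_energy / 1000
= 96 * 5284 / 1000
= 507264 / 1000
= 507.264 MJ

507.264 MJ


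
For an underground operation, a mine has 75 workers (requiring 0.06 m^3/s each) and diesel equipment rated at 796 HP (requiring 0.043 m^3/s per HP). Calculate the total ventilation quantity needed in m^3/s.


38.728 m^3/s

Airflow for workers:
Q_people = 75 * 0.06 = 4.5 m^3/s
Airflow for diesel equipment:
Q_diesel = 796 * 0.043 = 34.228 m^3/s
Total ventilation:
Q_total = 4.5 + 34.228
= 38.728 m^3/s


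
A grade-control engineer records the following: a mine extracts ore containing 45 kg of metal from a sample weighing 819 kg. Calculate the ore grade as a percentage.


Ore grade = (metal mass / ore mass) * 100
= (45 / 819) * 100
= 0.05494505495 * 100
= 5.4945%

5.4945%


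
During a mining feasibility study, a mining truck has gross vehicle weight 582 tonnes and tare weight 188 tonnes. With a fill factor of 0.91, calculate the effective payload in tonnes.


Maximum payload = gross - tare
= 582 - 188 = 394 tonnes
Effective payload = max payload * fill factor
= 394 * 0.91
= 358.54 tonnes

358.54 tonnes


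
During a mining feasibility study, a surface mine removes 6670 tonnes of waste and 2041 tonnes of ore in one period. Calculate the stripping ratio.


3.268

Stripping ratio = waste tonnage / ore tonnage
= 6670 / 2041
= 3.268


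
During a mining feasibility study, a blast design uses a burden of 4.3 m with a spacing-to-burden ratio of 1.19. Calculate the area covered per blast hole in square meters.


22.0031 m^2

First, find the spacing:
Spacing = burden * ratio = 4.3 * 1.19
= 5.117 m
Then, calculate the area:
Area = burden * spacing = 4.3 * 5.117
= 22.0031 m^2


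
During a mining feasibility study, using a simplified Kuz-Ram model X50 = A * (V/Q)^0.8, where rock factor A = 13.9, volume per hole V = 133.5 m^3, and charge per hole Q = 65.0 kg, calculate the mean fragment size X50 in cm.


24.7212 cm

Compute V/Q:
V/Q = 133.5 / 65.0 = 2.053846154
Raise to the power 0.8:
(V/Q)^0.8 = 2.053846154^0.8 = 1.778501874
Multiply by A:
X50 = 13.9 * 1.778501874
= 24.7212 cm


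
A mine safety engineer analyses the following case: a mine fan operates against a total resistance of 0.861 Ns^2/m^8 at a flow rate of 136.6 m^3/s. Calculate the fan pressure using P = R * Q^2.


Compute Q^2:
Q^2 = 136.6^2 = 18659.56
Compute pressure:
P = R * Q^2 = 0.861 * 18659.56
= 16065.8812 Pa

16065.8812 Pa


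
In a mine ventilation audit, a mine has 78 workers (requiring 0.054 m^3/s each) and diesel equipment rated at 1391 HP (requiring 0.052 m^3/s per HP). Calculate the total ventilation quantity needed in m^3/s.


Airflow for workers:
Q_people = 78 * 0.054 = 4.212 m^3/s
Airflow for diesel equipment:
Q_diesel = 1391 * 0.052 = 72.332 m^3/s
Total ventilation:
Q_total = 4.212 + 72.332
= 76.544 m^3/s

76.544 m^3/s


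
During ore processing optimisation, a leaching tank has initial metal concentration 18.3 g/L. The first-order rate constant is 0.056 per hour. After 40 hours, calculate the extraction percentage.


89.3541%

Compute the exponent:
-k * t = -0.056 * 40 = -2.24
Remaining concentration:
C = 18.3 * exp(-2.24)
= 18.3 * 0.1064585044
= 1.94819063 g/L
Extracted = 18.3 - 1.94819063 = 16.35180937 g/L
Extraction % = 16.35180937 / 18.3 * 100
= 89.3541%


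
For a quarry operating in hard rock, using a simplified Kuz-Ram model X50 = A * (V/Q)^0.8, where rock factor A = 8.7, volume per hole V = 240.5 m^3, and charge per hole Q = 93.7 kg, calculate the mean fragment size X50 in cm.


Compute V/Q:
V/Q = 240.5 / 93.7 = 2.566702241
Raise to the power 0.8:
(V/Q)^0.8 = 2.566702241^0.8 = 2.125692263
Multiply by A:
X50 = 8.7 * 2.125692263
= 18.4935 cm

18.4935 cm


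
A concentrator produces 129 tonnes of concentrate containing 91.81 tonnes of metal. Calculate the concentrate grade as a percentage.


Grade = (metal in concentrate / concentrate mass) * 100
= (91.81 / 129) * 100
= 0.7117054264 * 100
= 71.1705%

71.1705%


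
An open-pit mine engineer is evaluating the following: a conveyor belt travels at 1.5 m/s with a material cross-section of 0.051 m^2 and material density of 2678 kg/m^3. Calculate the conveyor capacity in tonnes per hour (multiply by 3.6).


737.5212 t/h

Volumetric flow = speed * area
= 1.5 * 0.051 = 0.0765 m^3/s
Mass flow = volumetric * density
= 0.0765 * 2678 = 204.867 kg/s
Convert to t/h: multiply by 3.6
Capacity = 204.867 * 3.6
= 737.5212 t/h


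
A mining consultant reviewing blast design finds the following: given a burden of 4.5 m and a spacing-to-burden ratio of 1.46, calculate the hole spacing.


6.57 m

Spacing = burden * ratio
= 4.5 * 1.46
= 6.57 m


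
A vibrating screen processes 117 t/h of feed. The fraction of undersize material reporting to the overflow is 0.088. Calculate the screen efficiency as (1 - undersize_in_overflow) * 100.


91.2%

Screen efficiency = (1 - fraction of undersize in overflow) * 100
= (1 - 0.088) * 100
= 0.912 * 100
= 91.2%


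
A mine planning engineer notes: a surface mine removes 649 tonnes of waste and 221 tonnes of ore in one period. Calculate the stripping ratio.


Stripping ratio = waste tonnage / ore tonnage
= 649 / 221
= 2.9367

2.9367


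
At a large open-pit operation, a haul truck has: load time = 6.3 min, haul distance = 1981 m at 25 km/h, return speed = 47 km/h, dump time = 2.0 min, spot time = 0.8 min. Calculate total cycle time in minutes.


Convert haul speed to m/min: 25 * 1000/60 = 416.6666667 m/min
Haul time = 1981 / 416.6666667 = 4.7544 min
Convert return speed to m/min: 47 * 1000/60 = 783.3333333 m/min
Return time = 1981 / 783.3333333 = 2.52893617 min
Total cycle time:
= 6.3 + 4.7544 + 2.0 + 2.52893617 + 0.8
= 16.3833 min

16.3833 min


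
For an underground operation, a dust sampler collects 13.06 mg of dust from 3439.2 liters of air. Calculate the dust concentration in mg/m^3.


3.7974 mg/m^3

Convert liters to m^3: 1 m^3 = 1000 L
Concentration = mass / volume * 1000
= 13.06 / 3439.2 * 1000
= 0.003797394743 * 1000
= 3.7974 mg/m^3


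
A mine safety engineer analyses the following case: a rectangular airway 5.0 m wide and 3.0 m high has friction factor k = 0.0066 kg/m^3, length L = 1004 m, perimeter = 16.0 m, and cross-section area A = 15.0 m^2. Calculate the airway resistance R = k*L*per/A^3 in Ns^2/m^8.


Compute the numerator:
k * L * per = 0.0066 * 1004 * 16.0
= 106.0224
Compute the denominator:
A^3 = 15.0^3 = 3375
Resistance:
R = 106.0224 / 3375
= 0.0314 Ns^2/m^8

0.0314 Ns^2/m^8


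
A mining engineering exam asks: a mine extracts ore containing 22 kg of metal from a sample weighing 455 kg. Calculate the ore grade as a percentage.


Ore grade = (metal mass / ore mass) * 100
= (22 / 455) * 100
= 0.04835164835 * 100
= 4.8352%

4.8352%


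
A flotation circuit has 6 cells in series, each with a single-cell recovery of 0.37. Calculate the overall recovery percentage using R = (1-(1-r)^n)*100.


93.7476%

Complement of single-cell recovery:
1 - r = 1 - 0.37 = 0.63
Raise to power n:
(1 - r)^6 = 0.63^6 = 0.06252350221
Overall recovery:
R = (1 - 0.06252350221) * 100
= 93.7476%


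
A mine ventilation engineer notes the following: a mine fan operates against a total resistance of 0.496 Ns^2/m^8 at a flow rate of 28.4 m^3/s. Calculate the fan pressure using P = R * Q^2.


400.0538 Pa

Compute Q^2:
Q^2 = 28.4^2 = 806.56
Compute pressure:
P = R * Q^2 = 0.496 * 806.56
= 400.0538 Pa


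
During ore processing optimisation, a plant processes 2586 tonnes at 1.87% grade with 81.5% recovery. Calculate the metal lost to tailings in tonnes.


Total metal in feed:
= 2586 * 1.87 / 100 = 48.3582 tonnes
Metal recovered:
= 48.3582 * 81.5 / 100 = 39.411933 tonnes
Metal lost to tailings:
= 48.3582 - 39.411933
= 8.9463 tonnes

8.9463 tonnes


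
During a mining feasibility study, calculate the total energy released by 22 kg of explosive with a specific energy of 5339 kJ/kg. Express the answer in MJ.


Energy = mass * specific_energy / 1000
= 22 * 5339 / 1000
= 117458 / 1000
= 117.458 MJ

117.458 MJ


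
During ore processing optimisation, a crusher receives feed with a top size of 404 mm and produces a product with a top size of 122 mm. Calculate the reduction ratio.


Reduction ratio = feed size / product size
= 404 / 122
= 3.3115

3.3115


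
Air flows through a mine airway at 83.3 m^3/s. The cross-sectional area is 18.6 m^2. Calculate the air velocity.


Velocity = flow rate / cross-sectional area
= 83.3 / 18.6
= 4.4785 m/s

4.4785 m/s


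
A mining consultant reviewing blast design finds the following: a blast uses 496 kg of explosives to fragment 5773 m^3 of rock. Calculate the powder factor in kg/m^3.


0.0859 kg/m^3

Powder factor = explosive mass / rock volume
= 496 / 5773
= 0.0859 kg/m^3


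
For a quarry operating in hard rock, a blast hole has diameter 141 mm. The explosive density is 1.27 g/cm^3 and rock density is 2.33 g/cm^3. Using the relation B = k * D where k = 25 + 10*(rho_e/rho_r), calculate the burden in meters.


4.2935 m

First, compute k:
rho_e / rho_r = 1.27 / 2.33 = 0.5450643777
k = 25 + 10 * 0.5450643777 = 30.45064378
Then, compute burden:
B = k * D / 1000 = 30.45064378 * 141 / 1000
= 4293.540773 / 1000
= 4.2935 m


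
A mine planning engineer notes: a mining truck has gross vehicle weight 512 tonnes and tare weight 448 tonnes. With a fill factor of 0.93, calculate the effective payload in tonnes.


59.52 tonnes

Maximum payload = gross - tare
= 512 - 448 = 64 tonnes
Effective payload = max payload * fill factor
= 64 * 0.93
= 59.52 tonnes


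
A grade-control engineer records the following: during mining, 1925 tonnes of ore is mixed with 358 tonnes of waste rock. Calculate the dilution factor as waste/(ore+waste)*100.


Total material = ore + waste
= 1925 + 358 = 2283 tonnes
Dilution = waste / total * 100
= 358 / 2283 * 100
= 0.1568112133 * 100
= 15.6811%

15.6811%


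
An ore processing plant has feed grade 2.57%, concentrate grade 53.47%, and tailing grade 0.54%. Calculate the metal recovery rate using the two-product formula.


Using the two-product formula:
R = 100 * c * (f - t) / (f * (c - t))
Numerator = 100 * 53.47 * (2.57 - 0.54)
= 100 * 53.47 * 2.03
= 10854.41
Denominator = 2.57 * (53.47 - 0.54)
= 2.57 * 52.93
= 136.0301
R = 10854.41 / 136.0301
= 79.7942%

79.7942%


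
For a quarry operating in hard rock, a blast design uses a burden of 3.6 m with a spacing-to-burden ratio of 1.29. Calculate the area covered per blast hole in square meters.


First, find the spacing:
Spacing = burden * ratio = 3.6 * 1.29
= 4.644 m
Then, calculate the area:
Area = burden * spacing = 3.6 * 4.644
= 16.7184 m^2

16.7184 m^2


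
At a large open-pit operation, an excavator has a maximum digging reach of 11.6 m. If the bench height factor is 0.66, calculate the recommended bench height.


Bench height = reach * factor
= 11.6 * 0.66
= 7.656 m

7.656 m


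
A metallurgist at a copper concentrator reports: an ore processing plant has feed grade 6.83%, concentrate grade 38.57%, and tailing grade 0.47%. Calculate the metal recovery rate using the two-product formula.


94.2673%

Using the two-product formula:
R = 100 * c * (f - t) / (f * (c - t))
Numerator = 100 * 38.57 * (6.83 - 0.47)
= 100 * 38.57 * 6.36
= 24530.52
Denominator = 6.83 * (38.57 - 0.47)
= 6.83 * 38.1
= 260.223
R = 24530.52 / 260.223
= 94.2673%


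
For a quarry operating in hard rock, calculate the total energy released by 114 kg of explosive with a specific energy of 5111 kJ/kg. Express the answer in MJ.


582.654 MJ

Energy = mass * specific_energy / 1000
= 114 * 5111 / 1000
= 582654 / 1000
= 582.654 MJ


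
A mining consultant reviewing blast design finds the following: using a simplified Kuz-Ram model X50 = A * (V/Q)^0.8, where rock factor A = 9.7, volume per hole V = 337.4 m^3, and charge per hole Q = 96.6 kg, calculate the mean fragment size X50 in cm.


Compute V/Q:
V/Q = 337.4 / 96.6 = 3.492753623
Raise to the power 0.8:
(V/Q)^0.8 = 3.492753623^0.8 = 2.719783667
Multiply by A:
X50 = 9.7 * 2.719783667
= 26.3819 cm

26.3819 cm


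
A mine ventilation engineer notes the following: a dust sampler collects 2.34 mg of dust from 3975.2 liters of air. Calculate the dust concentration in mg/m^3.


Convert liters to m^3: 1 m^3 = 1000 L
Concentration = mass / volume * 1000
= 2.34 / 3975.2 * 1000
= 0.0005886496277 * 1000
= 0.5886 mg/m^3

0.5886 mg/m^3


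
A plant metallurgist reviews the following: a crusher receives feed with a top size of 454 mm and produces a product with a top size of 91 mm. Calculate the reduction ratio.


4.989

Reduction ratio = feed size / product size
= 454 / 91
= 4.989


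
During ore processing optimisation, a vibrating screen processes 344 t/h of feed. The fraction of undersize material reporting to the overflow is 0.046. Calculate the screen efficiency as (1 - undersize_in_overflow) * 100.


Screen efficiency = (1 - fraction of undersize in overflow) * 100
= (1 - 0.046) * 100
= 0.954 * 100
= 95.4%

95.4%


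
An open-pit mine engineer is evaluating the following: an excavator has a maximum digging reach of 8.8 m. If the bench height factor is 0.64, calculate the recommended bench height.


Bench height = reach * factor
= 8.8 * 0.64
= 5.632 m

5.632 m


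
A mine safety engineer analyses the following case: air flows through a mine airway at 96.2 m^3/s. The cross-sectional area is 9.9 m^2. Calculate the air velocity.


9.7172 m/s

Velocity = flow rate / cross-sectional area
= 96.2 / 9.9
= 9.7172 m/s


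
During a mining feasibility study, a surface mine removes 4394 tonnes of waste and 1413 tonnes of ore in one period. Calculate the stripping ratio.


Stripping ratio = waste tonnage / ore tonnage
= 4394 / 1413
= 3.1097

3.1097


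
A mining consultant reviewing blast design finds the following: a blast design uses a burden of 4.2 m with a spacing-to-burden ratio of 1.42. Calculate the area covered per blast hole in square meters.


First, find the spacing:
Spacing = burden * ratio = 4.2 * 1.42
= 5.964 m
Then, calculate the area:
Area = burden * spacing = 4.2 * 5.964
= 25.0488 m^2

25.0488 m^2


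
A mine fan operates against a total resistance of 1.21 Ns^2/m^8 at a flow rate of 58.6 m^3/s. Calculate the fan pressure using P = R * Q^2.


4155.0916 Pa

Compute Q^2:
Q^2 = 58.6^2 = 3433.96
Compute pressure:
P = R * Q^2 = 1.21 * 3433.96
= 4155.0916 Pa


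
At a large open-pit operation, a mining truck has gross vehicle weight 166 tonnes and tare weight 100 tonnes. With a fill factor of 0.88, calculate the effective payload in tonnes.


Maximum payload = gross - tare
= 166 - 100 = 66 tonnes
Effective payload = max payload * fill factor
= 66 * 0.88
= 58.08 tonnes

58.08 tonnes


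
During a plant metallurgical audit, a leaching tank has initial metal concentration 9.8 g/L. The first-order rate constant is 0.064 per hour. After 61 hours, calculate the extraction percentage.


Compute the exponent:
-k * t = -0.064 * 61 = -3.904
Remaining concentration:
C = 9.8 * exp(-3.904)
= 9.8 * 0.02016110552
= 0.1975788341 g/L
Extracted = 9.8 - 0.1975788341 = 9.602421166 g/L
Extraction % = 9.602421166 / 9.8 * 100
= 97.9839%

97.9839%


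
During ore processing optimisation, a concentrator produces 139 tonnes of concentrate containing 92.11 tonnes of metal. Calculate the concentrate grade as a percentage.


66.2662%

Grade = (metal in concentrate / concentrate mass) * 100
= (92.11 / 139) * 100
= 0.6626618705 * 100
= 66.2662%


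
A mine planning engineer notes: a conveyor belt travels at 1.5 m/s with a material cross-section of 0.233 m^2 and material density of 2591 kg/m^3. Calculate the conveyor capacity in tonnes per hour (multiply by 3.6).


3259.9962 t/h

Volumetric flow = speed * area
= 1.5 * 0.233 = 0.3495 m^3/s
Mass flow = volumetric * density
= 0.3495 * 2591 = 905.5545 kg/s
Convert to t/h: multiply by 3.6
Capacity = 905.5545 * 3.6
= 3259.9962 t/h


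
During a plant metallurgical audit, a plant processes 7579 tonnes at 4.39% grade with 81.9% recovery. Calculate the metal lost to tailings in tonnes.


Total metal in feed:
= 7579 * 4.39 / 100 = 332.7181 tonnes
Metal recovered:
= 332.7181 * 81.9 / 100 = 272.4961239 tonnes
Metal lost to tailings:
= 332.7181 - 272.4961239
= 60.222 tonnes

60.222 tonnes


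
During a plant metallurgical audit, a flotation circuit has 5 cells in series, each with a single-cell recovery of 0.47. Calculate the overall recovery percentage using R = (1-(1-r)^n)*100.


Complement of single-cell recovery:
1 - r = 1 - 0.47 = 0.53
Raise to power n:
(1 - r)^5 = 0.53^5 = 0.0418195493
Overall recovery:
R = (1 - 0.0418195493) * 100
= 95.818%

95.818%


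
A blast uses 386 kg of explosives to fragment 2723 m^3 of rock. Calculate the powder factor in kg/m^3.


Powder factor = explosive mass / rock volume
= 386 / 2723
= 0.1418 kg/m^3

0.1418 kg/m^3


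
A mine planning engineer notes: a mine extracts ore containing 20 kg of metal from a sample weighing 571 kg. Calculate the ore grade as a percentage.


Ore grade = (metal mass / ore mass) * 100
= (20 / 571) * 100
= 0.0350262697 * 100
= 3.5026%

3.5026%


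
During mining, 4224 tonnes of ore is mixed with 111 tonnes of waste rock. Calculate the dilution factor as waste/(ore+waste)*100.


Total material = ore + waste
= 4224 + 111 = 4335 tonnes
Dilution = waste / total * 100
= 111 / 4335 * 100
= 0.02560553633 * 100
= 2.5606%

2.5606%


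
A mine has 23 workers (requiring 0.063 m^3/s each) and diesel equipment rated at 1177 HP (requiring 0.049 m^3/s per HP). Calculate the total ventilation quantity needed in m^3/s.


Airflow for workers:
Q_people = 23 * 0.063 = 1.449 m^3/s
Airflow for diesel equipment:
Q_diesel = 1177 * 0.049 = 57.673 m^3/s
Total ventilation:
Q_total = 1.449 + 57.673
= 59.122 m^3/s

59.122 m^3/s


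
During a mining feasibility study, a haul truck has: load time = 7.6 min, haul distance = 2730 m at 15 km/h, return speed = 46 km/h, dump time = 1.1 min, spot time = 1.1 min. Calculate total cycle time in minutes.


Convert haul speed to m/min: 15 * 1000/60 = 250 m/min
Haul time = 2730 / 250 = 10.92 min
Convert return speed to m/min: 46 * 1000/60 = 766.6666667 m/min
Return time = 2730 / 766.6666667 = 3.560869565 min
Total cycle time:
= 7.6 + 10.92 + 1.1 + 3.560869565 + 1.1
= 24.2809 min

24.2809 min


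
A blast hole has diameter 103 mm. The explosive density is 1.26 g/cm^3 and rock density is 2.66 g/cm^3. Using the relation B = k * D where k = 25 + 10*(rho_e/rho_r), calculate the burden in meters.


3.0629 m

First, compute k:
rho_e / rho_r = 1.26 / 2.66 = 0.4736842105
k = 25 + 10 * 0.4736842105 = 29.73684211
Then, compute burden:
B = k * D / 1000 = 29.73684211 * 103 / 1000
= 3062.894737 / 1000
= 3.0629 m


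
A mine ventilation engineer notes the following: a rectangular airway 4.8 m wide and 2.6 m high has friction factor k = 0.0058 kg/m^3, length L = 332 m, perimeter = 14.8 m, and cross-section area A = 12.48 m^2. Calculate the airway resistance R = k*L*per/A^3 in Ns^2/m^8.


Compute the numerator:
k * L * per = 0.0058 * 332 * 14.8
= 28.49888
Compute the denominator:
A^3 = 12.48^3 = 1943.764992
Resistance:
R = 28.49888 / 1943.764992
= 0.0147 Ns^2/m^8

0.0147 Ns^2/m^8


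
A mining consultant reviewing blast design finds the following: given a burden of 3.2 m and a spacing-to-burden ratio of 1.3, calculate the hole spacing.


4.16 m

Spacing = burden * ratio
= 3.2 * 1.3
= 4.16 m


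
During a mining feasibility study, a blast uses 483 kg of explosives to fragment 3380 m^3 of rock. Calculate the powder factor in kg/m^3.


0.1429 kg/m^3

Powder factor = explosive mass / rock volume
= 483 / 3380
= 0.1429 kg/m^3


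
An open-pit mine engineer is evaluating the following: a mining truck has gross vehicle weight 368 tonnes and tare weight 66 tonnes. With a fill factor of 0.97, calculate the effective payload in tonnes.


Maximum payload = gross - tare
= 368 - 66 = 302 tonnes
Effective payload = max payload * fill factor
= 302 * 0.97
= 292.94 tonnes

292.94 tonnes


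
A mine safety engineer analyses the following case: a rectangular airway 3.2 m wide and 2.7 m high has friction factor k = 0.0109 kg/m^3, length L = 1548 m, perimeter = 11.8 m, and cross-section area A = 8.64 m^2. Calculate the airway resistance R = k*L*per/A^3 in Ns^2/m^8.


Compute the numerator:
k * L * per = 0.0109 * 1548 * 11.8
= 199.10376
Compute the denominator:
A^3 = 8.64^3 = 644.972544
Resistance:
R = 199.10376 / 644.972544
= 0.3087 Ns^2/m^8

0.3087 Ns^2/m^8


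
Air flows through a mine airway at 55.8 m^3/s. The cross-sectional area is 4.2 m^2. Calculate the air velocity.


13.2857 m/s

Velocity = flow rate / cross-sectional area
= 55.8 / 4.2
= 13.2857 m/s


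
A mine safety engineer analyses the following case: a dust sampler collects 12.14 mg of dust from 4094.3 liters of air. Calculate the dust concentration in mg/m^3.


2.9651 mg/m^3

Convert liters to m^3: 1 m^3 = 1000 L
Concentration = mass / volume * 1000
= 12.14 / 4094.3 * 1000
= 0.002965097819 * 1000
= 2.9651 mg/m^3


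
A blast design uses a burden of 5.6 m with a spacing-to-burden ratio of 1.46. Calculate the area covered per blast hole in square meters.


45.7856 m^2

First, find the spacing:
Spacing = burden * ratio = 5.6 * 1.46
= 8.176 m
Then, calculate the area:
Area = burden * spacing = 5.6 * 8.176
= 45.7856 m^2


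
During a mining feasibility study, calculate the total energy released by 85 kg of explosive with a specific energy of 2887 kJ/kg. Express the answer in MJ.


245.395 MJ

Energy = mass * specific_energy / 1000
= 85 * 2887 / 1000
= 245395 / 1000
= 245.395 MJ


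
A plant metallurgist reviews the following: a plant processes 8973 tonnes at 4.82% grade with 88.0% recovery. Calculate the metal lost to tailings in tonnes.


Total metal in feed:
= 8973 * 4.82 / 100 = 432.4986 tonnes
Metal recovered:
= 432.4986 * 88.0 / 100 = 380.598768 tonnes
Metal lost to tailings:
= 432.4986 - 380.598768
= 51.8998 tonnes

51.8998 tonnes


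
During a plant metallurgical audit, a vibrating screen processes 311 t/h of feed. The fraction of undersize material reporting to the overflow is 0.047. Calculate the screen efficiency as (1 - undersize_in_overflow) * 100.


95.3%

Screen efficiency = (1 - fraction of undersize in overflow) * 100
= (1 - 0.047) * 100
= 0.953 * 100
= 95.3%


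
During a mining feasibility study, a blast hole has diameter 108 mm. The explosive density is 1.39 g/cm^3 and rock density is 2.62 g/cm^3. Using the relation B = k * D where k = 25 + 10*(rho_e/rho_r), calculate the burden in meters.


3.273 m

First, compute k:
rho_e / rho_r = 1.39 / 2.62 = 0.5305343511
k = 25 + 10 * 0.5305343511 = 30.30534351
Then, compute burden:
B = k * D / 1000 = 30.30534351 * 108 / 1000
= 3272.977099 / 1000
= 3.273 m


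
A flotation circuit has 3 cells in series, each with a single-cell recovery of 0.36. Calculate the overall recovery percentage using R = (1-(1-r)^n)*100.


73.7856%

Complement of single-cell recovery:
1 - r = 1 - 0.36 = 0.64
Raise to power n:
(1 - r)^3 = 0.64^3 = 0.262144
Overall recovery:
R = (1 - 0.262144) * 100
= 73.7856%


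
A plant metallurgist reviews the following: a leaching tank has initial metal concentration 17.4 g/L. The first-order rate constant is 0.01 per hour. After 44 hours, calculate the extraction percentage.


35.5964%

Compute the exponent:
-k * t = -0.01 * 44 = -0.44
Remaining concentration:
C = 17.4 * exp(-0.44)
= 17.4 * 0.6440364211
= 11.20623373 g/L
Extracted = 17.4 - 11.20623373 = 6.193766273 g/L
Extraction % = 6.193766273 / 17.4 * 100
= 35.5964%


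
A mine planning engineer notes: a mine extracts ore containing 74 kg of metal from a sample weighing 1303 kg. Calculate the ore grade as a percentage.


5.6792%

Ore grade = (metal mass / ore mass) * 100
= (74 / 1303) * 100
= 0.05679201842 * 100
= 5.6792%


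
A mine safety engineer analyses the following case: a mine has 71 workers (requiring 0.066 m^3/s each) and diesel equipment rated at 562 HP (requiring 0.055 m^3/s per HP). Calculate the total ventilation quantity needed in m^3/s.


Airflow for workers:
Q_people = 71 * 0.066 = 4.686 m^3/s
Airflow for diesel equipment:
Q_diesel = 562 * 0.055 = 30.91 m^3/s
Total ventilation:
Q_total = 4.686 + 30.91
= 35.596 m^3/s

35.596 m^3/s


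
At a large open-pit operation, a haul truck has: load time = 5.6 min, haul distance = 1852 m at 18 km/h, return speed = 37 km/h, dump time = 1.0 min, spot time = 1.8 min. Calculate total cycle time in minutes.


17.5766 min

Convert haul speed to m/min: 18 * 1000/60 = 300 m/min
Haul time = 1852 / 300 = 6.173333333 min
Convert return speed to m/min: 37 * 1000/60 = 616.6666667 m/min
Return time = 1852 / 616.6666667 = 3.003243243 min
Total cycle time:
= 5.6 + 6.173333333 + 1.0 + 3.003243243 + 1.8
= 17.5766 min


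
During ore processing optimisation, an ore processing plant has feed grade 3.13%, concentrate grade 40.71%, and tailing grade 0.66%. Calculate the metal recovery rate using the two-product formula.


Using the two-product formula:
R = 100 * c * (f - t) / (f * (c - t))
Numerator = 100 * 40.71 * (3.13 - 0.66)
= 100 * 40.71 * 2.47
= 10055.37
Denominator = 3.13 * (40.71 - 0.66)
= 3.13 * 40.05
= 125.3565
R = 10055.37 / 125.3565
= 80.2142%

80.2142%


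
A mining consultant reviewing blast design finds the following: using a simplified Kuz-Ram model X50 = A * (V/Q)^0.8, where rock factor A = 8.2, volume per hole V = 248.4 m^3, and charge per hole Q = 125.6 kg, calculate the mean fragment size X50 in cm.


14.1496 cm

Compute V/Q:
V/Q = 248.4 / 125.6 = 1.977707006
Raise to the power 0.8:
(V/Q)^0.8 = 1.977707006^0.8 = 1.725558001
Multiply by A:
X50 = 8.2 * 1.725558001
= 14.1496 cm


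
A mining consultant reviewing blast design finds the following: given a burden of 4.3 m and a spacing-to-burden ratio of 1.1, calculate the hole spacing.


4.73 m

Spacing = burden * ratio
= 4.3 * 1.1
= 4.73 m


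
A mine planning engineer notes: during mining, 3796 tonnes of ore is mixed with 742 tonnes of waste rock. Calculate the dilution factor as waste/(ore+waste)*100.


16.3508%

Total material = ore + waste
= 3796 + 742 = 4538 tonnes
Dilution = waste / total * 100
= 742 / 4538 * 100
= 0.1635081534 * 100
= 16.3508%


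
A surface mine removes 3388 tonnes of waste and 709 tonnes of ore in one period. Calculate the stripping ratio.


Stripping ratio = waste tonnage / ore tonnage
= 3388 / 709
= 4.7786

4.7786


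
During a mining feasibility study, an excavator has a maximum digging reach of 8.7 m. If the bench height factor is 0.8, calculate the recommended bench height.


6.96 m

Bench height = reach * factor
= 8.7 * 0.8
= 6.96 m


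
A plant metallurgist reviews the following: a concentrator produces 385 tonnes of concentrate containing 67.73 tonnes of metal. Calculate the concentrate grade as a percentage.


17.5922%

Grade = (metal in concentrate / concentrate mass) * 100
= (67.73 / 385) * 100
= 0.1759220779 * 100
= 17.5922%


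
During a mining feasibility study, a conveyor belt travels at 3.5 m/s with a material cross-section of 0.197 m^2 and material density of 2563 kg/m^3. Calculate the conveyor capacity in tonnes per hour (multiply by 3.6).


Volumetric flow = speed * area
= 3.5 * 0.197 = 0.6895 m^3/s
Mass flow = volumetric * density
= 0.6895 * 2563 = 1767.1885 kg/s
Convert to t/h: multiply by 3.6
Capacity = 1767.1885 * 3.6
= 6361.8786 t/h

6361.8786 t/h


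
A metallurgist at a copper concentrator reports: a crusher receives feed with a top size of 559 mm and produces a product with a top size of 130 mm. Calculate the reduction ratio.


4.3

Reduction ratio = feed size / product size
= 559 / 130
= 4.3


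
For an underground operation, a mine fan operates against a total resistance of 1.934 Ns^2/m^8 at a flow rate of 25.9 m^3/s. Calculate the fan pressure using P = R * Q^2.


Compute Q^2:
Q^2 = 25.9^2 = 670.81
Compute pressure:
P = R * Q^2 = 1.934 * 670.81
= 1297.3465 Pa

1297.3465 Pa


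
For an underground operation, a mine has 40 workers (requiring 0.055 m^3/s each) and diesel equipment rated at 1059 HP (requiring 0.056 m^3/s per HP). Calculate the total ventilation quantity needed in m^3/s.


61.504 m^3/s

Airflow for workers:
Q_people = 40 * 0.055 = 2.2 m^3/s
Airflow for diesel equipment:
Q_diesel = 1059 * 0.056 = 59.304 m^3/s
Total ventilation:
Q_total = 2.2 + 59.304
= 61.504 m^3/s


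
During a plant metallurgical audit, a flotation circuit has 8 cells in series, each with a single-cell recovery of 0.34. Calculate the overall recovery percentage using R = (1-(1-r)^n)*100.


96.3996%

Complement of single-cell recovery:
1 - r = 1 - 0.34 = 0.66
Raise to power n:
(1 - r)^8 = 0.66^8 = 0.03600406063
Overall recovery:
R = (1 - 0.03600406063) * 100
= 96.3996%


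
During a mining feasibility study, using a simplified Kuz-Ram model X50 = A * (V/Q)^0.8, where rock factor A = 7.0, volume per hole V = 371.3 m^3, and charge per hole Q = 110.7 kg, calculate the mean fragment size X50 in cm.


Compute V/Q:
V/Q = 371.3 / 110.7 = 3.354110208
Raise to the power 0.8:
(V/Q)^0.8 = 3.354110208^0.8 = 2.633066712
Multiply by A:
X50 = 7.0 * 2.633066712
= 18.4315 cm

18.4315 cm


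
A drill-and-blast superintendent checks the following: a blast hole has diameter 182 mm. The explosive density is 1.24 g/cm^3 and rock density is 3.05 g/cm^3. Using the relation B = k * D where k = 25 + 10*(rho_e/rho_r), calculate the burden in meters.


5.2899 m

First, compute k:
rho_e / rho_r = 1.24 / 3.05 = 0.406557377
k = 25 + 10 * 0.406557377 = 29.06557377
Then, compute burden:
B = k * D / 1000 = 29.06557377 * 182 / 1000
= 5289.934426 / 1000
= 5.2899 m


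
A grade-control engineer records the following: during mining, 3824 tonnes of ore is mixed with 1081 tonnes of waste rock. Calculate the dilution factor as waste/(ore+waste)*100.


Total material = ore + waste
= 3824 + 1081 = 4905 tonnes
Dilution = waste / total * 100
= 1081 / 4905 * 100
= 0.2203873598 * 100
= 22.0387%

22.0387%


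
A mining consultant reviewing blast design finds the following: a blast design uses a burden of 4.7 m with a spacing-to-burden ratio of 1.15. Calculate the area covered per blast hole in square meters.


First, find the spacing:
Spacing = burden * ratio = 4.7 * 1.15
= 5.405 m
Then, calculate the area:
Area = burden * spacing = 4.7 * 5.405
= 25.4035 m^2

25.4035 m^2


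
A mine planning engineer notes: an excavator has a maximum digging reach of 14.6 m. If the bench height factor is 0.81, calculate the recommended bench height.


Bench height = reach * factor
= 14.6 * 0.81
= 11.826 m

11.826 m


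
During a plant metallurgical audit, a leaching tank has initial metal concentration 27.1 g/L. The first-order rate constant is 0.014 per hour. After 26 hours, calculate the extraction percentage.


Compute the exponent:
-k * t = -0.014 * 26 = -0.364
Remaining concentration:
C = 27.1 * exp(-0.364)
= 27.1 * 0.6948911947
= 18.83155138 g/L
Extracted = 27.1 - 18.83155138 = 8.268448622 g/L
Extraction % = 8.268448622 / 27.1 * 100
= 30.5109%

30.5109%


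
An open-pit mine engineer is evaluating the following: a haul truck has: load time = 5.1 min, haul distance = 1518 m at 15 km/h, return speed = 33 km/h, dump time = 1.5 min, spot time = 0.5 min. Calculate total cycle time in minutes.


15.932 min

Convert haul speed to m/min: 15 * 1000/60 = 250 m/min
Haul time = 1518 / 250 = 6.072 min
Convert return speed to m/min: 33 * 1000/60 = 550 m/min
Return time = 1518 / 550 = 2.76 min
Total cycle time:
= 5.1 + 6.072 + 1.5 + 2.76 + 0.5
= 15.932 min


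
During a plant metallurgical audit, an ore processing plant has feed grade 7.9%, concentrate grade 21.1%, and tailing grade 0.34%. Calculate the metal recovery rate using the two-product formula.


97.2635%

Using the two-product formula:
R = 100 * c * (f - t) / (f * (c - t))
Numerator = 100 * 21.1 * (7.9 - 0.34)
= 100 * 21.1 * 7.56
= 15951.6
Denominator = 7.9 * (21.1 - 0.34)
= 7.9 * 20.76
= 164.004
R = 15951.6 / 164.004
= 97.2635%


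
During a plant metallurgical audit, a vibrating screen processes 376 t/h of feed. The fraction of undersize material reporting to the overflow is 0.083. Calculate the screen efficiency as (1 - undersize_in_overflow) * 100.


91.7%

Screen efficiency = (1 - fraction of undersize in overflow) * 100
= (1 - 0.083) * 100
= 0.917 * 100
= 91.7%


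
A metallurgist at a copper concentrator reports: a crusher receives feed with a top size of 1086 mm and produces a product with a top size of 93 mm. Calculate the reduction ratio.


Reduction ratio = feed size / product size
= 1086 / 93
= 11.6774

11.6774


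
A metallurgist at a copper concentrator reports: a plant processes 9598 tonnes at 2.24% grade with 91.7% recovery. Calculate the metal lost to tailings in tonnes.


Total metal in feed:
= 9598 * 2.24 / 100 = 214.9952 tonnes
Metal recovered:
= 214.9952 * 91.7 / 100 = 197.1505984 tonnes
Metal lost to tailings:
= 214.9952 - 197.1505984
= 17.8446 tonnes

17.8446 tonnes


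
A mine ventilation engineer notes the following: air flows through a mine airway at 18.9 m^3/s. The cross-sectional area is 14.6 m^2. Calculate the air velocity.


1.2945 m/s

Velocity = flow rate / cross-sectional area
= 18.9 / 14.6
= 1.2945 m/s


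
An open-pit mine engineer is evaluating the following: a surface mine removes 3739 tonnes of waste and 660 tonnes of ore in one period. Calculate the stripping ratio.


5.6652

Stripping ratio = waste tonnage / ore tonnage
= 3739 / 660
= 5.6652


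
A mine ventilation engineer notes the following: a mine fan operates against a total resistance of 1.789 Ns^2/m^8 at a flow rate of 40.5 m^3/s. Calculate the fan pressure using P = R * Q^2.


Compute Q^2:
Q^2 = 40.5^2 = 1640.25
Compute pressure:
P = R * Q^2 = 1.789 * 1640.25
= 2934.4073 Pa

2934.4073 Pa


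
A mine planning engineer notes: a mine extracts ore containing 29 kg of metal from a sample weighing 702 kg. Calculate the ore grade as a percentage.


Ore grade = (metal mass / ore mass) * 100
= (29 / 702) * 100
= 0.04131054131 * 100
= 4.1311%

4.1311%


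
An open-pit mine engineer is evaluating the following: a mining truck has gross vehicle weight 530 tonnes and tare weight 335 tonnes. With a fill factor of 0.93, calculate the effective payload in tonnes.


181.35 tonnes

Maximum payload = gross - tare
= 530 - 335 = 195 tonnes
Effective payload = max payload * fill factor
= 195 * 0.93
= 181.35 tonnes


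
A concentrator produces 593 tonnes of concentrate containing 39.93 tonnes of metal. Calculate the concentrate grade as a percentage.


Grade = (metal in concentrate / concentrate mass) * 100
= (39.93 / 593) * 100
= 0.06733558179 * 100
= 6.7336%

6.7336%


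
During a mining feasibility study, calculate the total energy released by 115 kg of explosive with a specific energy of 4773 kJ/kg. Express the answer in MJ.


548.895 MJ

Energy = mass * specific_energy / 1000
= 115 * 4773 / 1000
= 548895 / 1000
= 548.895 MJ


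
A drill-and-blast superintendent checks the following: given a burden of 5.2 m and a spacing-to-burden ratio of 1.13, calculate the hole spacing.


5.876 m

Spacing = burden * ratio
= 5.2 * 1.13
= 5.876 m


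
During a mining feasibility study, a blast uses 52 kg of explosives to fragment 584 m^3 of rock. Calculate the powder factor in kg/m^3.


0.089 kg/m^3

Powder factor = explosive mass / rock volume
= 52 / 584
= 0.089 kg/m^3


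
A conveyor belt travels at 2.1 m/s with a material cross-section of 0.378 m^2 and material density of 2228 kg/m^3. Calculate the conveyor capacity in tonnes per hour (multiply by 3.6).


6366.911 t/h

Volumetric flow = speed * area
= 2.1 * 0.378 = 0.7938 m^3/s
Mass flow = volumetric * density
= 0.7938 * 2228 = 1768.5864 kg/s
Convert to t/h: multiply by 3.6
Capacity = 1768.5864 * 3.6
= 6366.911 t/h


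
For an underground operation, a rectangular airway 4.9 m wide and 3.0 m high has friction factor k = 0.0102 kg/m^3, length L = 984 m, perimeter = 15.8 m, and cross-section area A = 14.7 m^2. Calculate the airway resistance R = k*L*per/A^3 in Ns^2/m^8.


0.0499 Ns^2/m^8

Compute the numerator:
k * L * per = 0.0102 * 984 * 15.8
= 158.58144
Compute the denominator:
A^3 = 14.7^3 = 3176.523
Resistance:
R = 158.58144 / 3176.523
= 0.0499 Ns^2/m^8


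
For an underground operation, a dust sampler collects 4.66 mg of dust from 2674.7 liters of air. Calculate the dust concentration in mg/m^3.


1.7423 mg/m^3

Convert liters to m^3: 1 m^3 = 1000 L
Concentration = mass / volume * 1000
= 4.66 / 2674.7 * 1000
= 0.001742251467 * 1000
= 1.7423 mg/m^3


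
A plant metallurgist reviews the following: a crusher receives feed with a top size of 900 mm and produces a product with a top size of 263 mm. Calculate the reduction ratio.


3.4221

Reduction ratio = feed size / product size
= 900 / 263
= 3.4221


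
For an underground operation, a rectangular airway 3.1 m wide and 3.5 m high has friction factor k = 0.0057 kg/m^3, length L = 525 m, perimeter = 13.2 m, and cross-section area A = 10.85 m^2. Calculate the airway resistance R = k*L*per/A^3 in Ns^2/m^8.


Compute the numerator:
k * L * per = 0.0057 * 525 * 13.2
= 39.501
Compute the denominator:
A^3 = 10.85^3 = 1277.289125
Resistance:
R = 39.501 / 1277.289125
= 0.0309 Ns^2/m^8

0.0309 Ns^2/m^8


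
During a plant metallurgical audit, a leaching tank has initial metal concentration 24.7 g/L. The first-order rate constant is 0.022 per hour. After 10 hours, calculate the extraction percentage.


Compute the exponent:
-k * t = -0.022 * 10 = -0.22
Remaining concentration:
C = 24.7 * exp(-0.22)
= 24.7 * 0.802518798
= 19.82221431 g/L
Extracted = 24.7 - 19.82221431 = 4.87778569 g/L
Extraction % = 4.87778569 / 24.7 * 100
= 19.7481%

19.7481%


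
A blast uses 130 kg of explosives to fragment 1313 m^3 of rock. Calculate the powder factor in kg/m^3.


Powder factor = explosive mass / rock volume
= 130 / 1313
= 0.099 kg/m^3

0.099 kg/m^3


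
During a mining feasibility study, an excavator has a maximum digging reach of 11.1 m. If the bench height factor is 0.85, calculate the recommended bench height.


9.435 m

Bench height = reach * factor
= 11.1 * 0.85
= 9.435 m
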